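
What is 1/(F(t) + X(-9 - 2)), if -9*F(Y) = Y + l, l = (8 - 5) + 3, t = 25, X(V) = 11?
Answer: 9/68 ≈ 0.13235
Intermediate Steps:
l = 6 (l = 3 + 3 = 6)
F(Y) = -⅔ - Y/9 (F(Y) = -(Y + 6)/9 = -(6 + Y)/9 = -⅔ - Y/9)
1/(F(t) + X(-9 - 2)) = 1/((-⅔ - ⅑*25) + 11) = 1/((-⅔ - 25/9) + 11) = 1/(-31/9 + 11) = 1/(68/9) = 9/68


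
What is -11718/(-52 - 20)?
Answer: 651/4 ≈ 162.75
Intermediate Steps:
-11718/(-52 - 20) = -11718/(-72) = -1/72*(-11718) = 651/4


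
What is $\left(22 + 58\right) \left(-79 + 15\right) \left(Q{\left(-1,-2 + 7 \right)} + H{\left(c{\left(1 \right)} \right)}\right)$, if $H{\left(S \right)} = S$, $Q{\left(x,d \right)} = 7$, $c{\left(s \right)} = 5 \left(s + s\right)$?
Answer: $-87040$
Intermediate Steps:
$c{\left(s \right)} = 10 s$ ($c{\left(s \right)} = 5 \cdot 2 s = 10 s$)
$\left(22 + 58\right) \left(-79 + 15\right) \left(Q{\left(-1,-2 + 7 \right)} + H{\left(c{\left(1 \right)} \right)}\right) = \left(22 + 58\right) \left(-79 + 15\right) \left(7 + 10 \cdot 1\right) = 80 \left(-64\right) \left(7 + 10\right) = \left(-5120\right) 17 = -87040$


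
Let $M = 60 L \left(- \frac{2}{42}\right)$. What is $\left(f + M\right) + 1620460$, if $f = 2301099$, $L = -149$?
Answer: $\frac{27453893}{7} \approx 3.922 \cdot 10^{6}$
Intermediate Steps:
$M = \frac{2980}{7}$ ($M = 60 \left(-149\right) \left(- \frac{2}{42}\right) = - 8940 \left(\left(-2\right) \frac{1}{42}\right) = \left(-8940\right) \left(- \frac{1}{21}\right) = \frac{2980}{7} \approx 425.71$)
$\left(f + M\right) + 1620460 = \left(2301099 + \frac{2980}{7}\right) + 1620460 = \frac{16110673}{7} + 1620460 = \frac{27453893}{7}$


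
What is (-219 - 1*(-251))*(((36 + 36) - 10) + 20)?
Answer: 2624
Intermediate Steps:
(-219 - 1*(-251))*(((36 + 36) - 10) + 20) = (-219 + 251)*((72 - 10) + 20) = 32*(62 + 20) = 32*82 = 2624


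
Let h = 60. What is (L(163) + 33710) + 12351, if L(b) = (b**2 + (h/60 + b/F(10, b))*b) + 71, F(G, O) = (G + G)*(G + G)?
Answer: 29172169/400 ≈ 72930.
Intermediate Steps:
F(G, O) = 4*G**2 (F(G, O) = (2*G)*(2*G) = 4*G**2)
L(b) = 71 + b**2 + b*(1 + b/400) (L(b) = (b**2 + (60/60 + b/((4*10**2)))*b) + 71 = (b**2 + (60*(1/60) + b/((4*100)))*b) + 71 = (b**2 + (1 + b/400)*b) + 71 = (b**2 + b*(1 + b/400)) + 71 = 71 + b**2 + b*(1 + b/400))
(L(163) + 33710) + 12351 = ((71 + 163 + (401/400)*163**2) + 33710) + 12351 = ((71 + 163 + (401/400)*26569) + 33710) + 12351 = ((71 + 163 + 10654169/400) + 33710) + 12351 = (10747769/400 + 33710) + 12351 = 24231769/400 + 12351 = 29172169/400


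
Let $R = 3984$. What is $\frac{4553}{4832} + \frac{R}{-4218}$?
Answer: $- \frac{7689}{3396896} \approx -0.0022635$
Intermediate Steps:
$\frac{4553}{4832} + \frac{R}{-4218} = \frac{4553}{4832} + \frac{3984}{-4218} = 4553 \cdot \frac{1}{4832} + 3984 \left(- \frac{1}{4218}\right) = \frac{4553}{4832} - \frac{664}{703} = - \frac{7689}{3396896}$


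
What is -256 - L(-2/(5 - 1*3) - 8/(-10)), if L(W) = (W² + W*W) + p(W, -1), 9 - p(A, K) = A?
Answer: -6632/25 ≈ -265.28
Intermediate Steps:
p(A, K) = 9 - A
L(W) = 9 - W + 2*W² (L(W) = (W² + W*W) + (9 - W) = (W² + W²) + (9 - W) = 2*W² + (9 - W) = 9 - W + 2*W²)
-256 - L(-2/(5 - 1*3) - 8/(-10)) = -256 - (9 - (-2/(5 - 1*3) - 8/(-10)) + 2*(-2/(5 - 1*3) - 8/(-10))²) = -256 - (9 - (-2/(5 - 3) - 8*(-⅒)) + 2*(-2/(5 - 3) - 8*(-⅒))²) = -256 - (9 - (-2/2 + ⅘) + 2*(-2/2 + ⅘)²) = -256 - (9 - (-2*½ + ⅘) + 2*(-2*½ + ⅘)²) = -256 - (9 - (-1 + ⅘) + 2*(-1 + ⅘)²) = -256 - (9 - 1*(-⅕) + 2*(-⅕)²) = -256 - (9 + ⅕ + 2*(1/25)) = -256 - (9 + ⅕ + 2/25) = -256 - 1*232/25 = -256 - 232/25 = -6632/25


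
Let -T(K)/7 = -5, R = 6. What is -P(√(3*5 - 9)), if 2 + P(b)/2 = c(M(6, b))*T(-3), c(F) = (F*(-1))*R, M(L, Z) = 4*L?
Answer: 10084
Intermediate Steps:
T(K) = 35 (T(K) = -7*(-5) = 35)
c(F) = -6*F (c(F) = (F*(-1))*6 = -F*6 = -6*F)
P(b) = -10084 (P(b) = -4 + 2*(-24*6*35) = -4 + 2*(-6*24*35) = -4 + 2*(-144*35) = -4 + 2*(-5040) = -4 - 10080 = -10084)
-P(√(3*5 - 9)) = -1*(-10084) = 10084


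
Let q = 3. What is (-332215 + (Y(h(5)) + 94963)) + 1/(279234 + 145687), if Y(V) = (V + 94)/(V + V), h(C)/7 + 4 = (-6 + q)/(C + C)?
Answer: -8669987499043/36543206 ≈ -2.3725e+5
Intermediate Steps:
h(C) = -28 - 21/(2*C) (h(C) = -28 + 7*((-6 + 3)/(C + C)) = -28 + 7*(-3*1/(2*C)) = -28 + 7*(-3/(2*C)) = -28 - 21/(2*C))
Y(V) = (94 + V)/(2*V) (Y(V) = (94 + V)/((2*V)) = (94 + V)*(1/(2*V)) = (94 + V)/(2*V))
(-332215 + (Y(h(5)) + 94963)) + 1/(279234 + 145687) = (-332215 + ((94 + (-28 - 21/2/5))/(2*(-28 - 21/2/5)) + 94963)) + 1/(279234 + 145687) = (-332215 + ((94 + (-28 - 21/2*1/5))/(2*(-28 - 21/2*1/5)) + 94963)) + 1/424921 = (-332215 + ((94 + (-28 - 21/10))/(2*(-28 - 21/10)) + 94963)) + 1/424921 = (-332215 + ((94 - 301/10)/(2*(-301/10)) + 94963)) + 1/424921 = (-332215 + ((1/2)*(-10/301)*(639/10) + 94963)) + 1/424921 = (-332215 + (-639/602 + 94963)) + 1/424921 = (-332215 + 57167087/602) + 1/424921 = -142826343/602 + 1/424921 = -8669987499043/36543206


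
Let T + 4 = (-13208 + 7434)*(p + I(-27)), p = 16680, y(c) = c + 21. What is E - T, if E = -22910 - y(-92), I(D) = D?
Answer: 96131587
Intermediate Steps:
y(c) = 21 + c
T = -96154426 (T = -4 + (-13208 + 7434)*(16680 - 27) = -4 - 5774*16653 = -4 - 96154422 = -96154426)
E = -22839 (E = -22910 - (21 - 92) = -22910 - 1*(-71) = -22910 + 71 = -22839)
E - T = -22839 - 1*(-96154426) = -22839 + 96154426 = 96131587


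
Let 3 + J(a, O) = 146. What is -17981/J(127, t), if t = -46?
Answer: -17981/143 ≈ -125.74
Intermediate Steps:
J(a, O) = 143 (J(a, O) = -3 + 146 = 143)
-17981/J(127, t) = -17981/143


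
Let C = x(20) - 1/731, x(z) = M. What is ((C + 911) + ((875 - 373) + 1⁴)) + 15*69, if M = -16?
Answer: 1778522/731 ≈ 2433.0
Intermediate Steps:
x(z) = -16
C = -11697/731 (C = -16 - 1/731 = -11697/731 ≈ -16.001)
((C + 911) + ((875 - 373) + 1⁴)) + 15*69 = ((-11697/731 + 911) + ((875 - 373) + 1⁴)) + 15*69 = (654244/731 + (502 + 1)) + 1035 = (654244/731 + 503) + 1035 = 1021937/731 + 1035 = 1778522/731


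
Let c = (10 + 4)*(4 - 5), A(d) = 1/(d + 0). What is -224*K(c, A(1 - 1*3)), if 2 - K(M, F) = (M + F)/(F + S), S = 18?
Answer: -3168/5 ≈ -633.60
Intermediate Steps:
A(d) = 1/d
c = -14 (c = 14*(-1) = -14)
K(M, F) = 2 - (F + M)/(18 + F) (K(M, F) = 2 - (M + F)/(F + 18) = 2 - (F + M)/(18 + F))
-224*K(c, A(1 - 1*3)) = -224*(36 + 1/(1 - 1*3) - 1*(-14))/(18 + 1/(1 - 1*3)) = -224*(36 + 1/(1 - 3) + 14)/(18 + 1/(1 - 3)) = -224*(36 + 1/(-2) + 14)/(18 + 1/(-2)) = -224*(36 - 1/2 + 14)/(18 - 1/2) = -224*99/(35/2*2) = -64*99/(5*2) = -224*99/35 = -3168/5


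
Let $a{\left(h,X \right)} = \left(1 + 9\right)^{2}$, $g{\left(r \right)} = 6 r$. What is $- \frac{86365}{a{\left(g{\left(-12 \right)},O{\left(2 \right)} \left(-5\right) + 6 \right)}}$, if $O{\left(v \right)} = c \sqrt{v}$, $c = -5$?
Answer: $- \frac{17273}{20} \approx -863.65$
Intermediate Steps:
$O{\left(v \right)} = - 5 \sqrt{v}$
$a{\left(h,X \right)} = 100$ ($a{\left(h,X \right)} = 10^{2} = 100$)
$- \frac{86365}{a{\left(g{\left(-12 \right)},O{\left(2 \right)} \left(-5\right) + 6 \right)}} = - \frac{86365}{100} = \left(-86365\right) \frac{1}{100} = - \frac{17273}{20}$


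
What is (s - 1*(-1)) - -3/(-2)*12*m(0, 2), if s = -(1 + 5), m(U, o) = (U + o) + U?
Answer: -41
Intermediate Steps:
m(U, o) = o + 2*U
s = -6 (s = -1*6 = -6)
(s - 1*(-1)) - -3/(-2)*12*m(0, 2) = (-6 - 1*(-1)) - -3/(-2)*12*(2 + 2*0) = (-6 + 1) - -3*(-½)*12*(2 + 0) = -5 - (3/2)*12*2 = -5 - 18*2 = -5 - 1*36 = -5 - 36 = -41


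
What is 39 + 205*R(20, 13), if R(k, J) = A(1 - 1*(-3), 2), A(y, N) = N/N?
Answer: 244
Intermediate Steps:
A(y, N) = 1
R(k, J) = 1
39 + 205*R(20, 13) = 39 + 205*1 = 39 + 205 = 244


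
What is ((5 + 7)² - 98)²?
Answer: 2116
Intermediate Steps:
((5 + 7)² - 98)² = (12² - 98)² = (144 - 98)² = 46² = 2116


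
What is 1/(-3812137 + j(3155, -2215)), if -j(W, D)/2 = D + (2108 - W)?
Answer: -1/3805613 ≈ -2.6277e-7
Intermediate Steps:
j(W, D) = -4216 - 2*D + 2*W (j(W, D) = -2*(D + (2108 - W)) = -2*(2108 + D - W) = -4216 - 2*D + 2*W)
1/(-3812137 + j(3155, -2215)) = 1/(-3812137 + (-4216 - 2*(-2215) + 2*3155)) = 1/(-3812137 + (-4216 + 4430 + 6310)) = 1/(-3812137 + 6524) = 1/(-3805613) = -1/3805613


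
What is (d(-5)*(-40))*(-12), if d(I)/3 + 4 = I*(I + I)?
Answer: 66240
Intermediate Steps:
d(I) = -12 + 6*I**2 (d(I) = -12 + 3*(I*(I + I)) = -12 + 3*(I*(2*I)) = -12 + 3*(2*I**2) = -12 + 6*I**2)
(d(-5)*(-40))*(-12) = ((-12 + 6*(-5)**2)*(-40))*(-12) = ((-12 + 6*25)*(-40))*(-12) = ((-12 + 150)*(-40))*(-12) = (138*(-40))*(-12) = -5520*(-12) = 66240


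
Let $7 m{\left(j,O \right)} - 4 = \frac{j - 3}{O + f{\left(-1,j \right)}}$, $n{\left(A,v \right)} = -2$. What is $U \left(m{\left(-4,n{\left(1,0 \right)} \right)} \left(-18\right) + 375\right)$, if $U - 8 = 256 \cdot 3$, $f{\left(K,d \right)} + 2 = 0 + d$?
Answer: $\frac{1968906}{7} \approx 2.8127 \cdot 10^{5}$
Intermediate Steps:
$f{\left(K,d \right)} = -2 + d$ ($f{\left(K,d \right)} = -2 + \left(0 + d\right) = -2 + d$)
$U = 776$ ($U = 8 + 256 \cdot 3 = 8 + 768 = 776$)
$m{\left(j,O \right)} = \frac{4}{7} + \frac{-3 + j}{7 \left(-2 + O + j\right)}$ ($m{\left(j,O \right)} = \frac{4}{7} + \frac{\left(j - 3\right) \frac{1}{O + \left(-2 + j\right)}}{7} = \frac{4}{7} + \frac{\left(-3 + j\right) \frac{1}{-2 + O + j}}{7} = \frac{4}{7} + \frac{\frac{1}{-2 + O + j} \left(-3 + j\right)}{7} = \frac{4}{7} + \frac{-3 + j}{7 \left(-2 + O + j\right)}$)
$U \left(m{\left(-4,n{\left(1,0 \right)} \right)} \left(-18\right) + 375\right) = 776 \left(\frac{-11 + 4 \left(-2\right) + 5 \left(-4\right)}{7 \left(-2 - 2 - 4\right)} \left(-18\right) + 375\right) = 776 \left(\frac{-11 - 8 - 20}{7 \left(-8\right)} \left(-18\right) + 375\right) = 776 \left(\frac{1}{7} \left(- \frac{1}{8}\right) \left(-39\right) \left(-18\right) + 375\right) = 776 \left(\frac{39}{56} \left(-18\right) + 375\right) = 776 \left(- \frac{351}{28} + 375\right) = 776 \cdot \frac{10149}{28} = \frac{1968906}{7}$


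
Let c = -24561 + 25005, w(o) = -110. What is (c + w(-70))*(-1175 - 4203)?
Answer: -1796252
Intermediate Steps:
c = 444
(c + w(-70))*(-1175 - 4203) = (444 - 110)*(-1175 - 4203) = 334*(-5378) = -1796252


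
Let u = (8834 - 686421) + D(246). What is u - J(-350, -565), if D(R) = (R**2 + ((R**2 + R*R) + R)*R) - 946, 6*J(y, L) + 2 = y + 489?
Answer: 175298089/6 ≈ 2.9216e+7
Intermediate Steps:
J(y, L) = 487/6 + y/6 (J(y, L) = -1/3 + (y + 489)/6 = -1/3 + (489 + y)/6 = -1/3 + (163/2 + y/6) = 487/6 + y/6)
D(R) = -946 + R**2 + R*(R + 2*R**2) (D(R) = (R**2 + ((R**2 + R**2) + R)*R) - 946 = (R**2 + (2*R**2 + R)*R) - 946 = (R**2 + (R + 2*R**2)*R) - 946 = (R**2 + R*(R + 2*R**2)) - 946 = -946 + R**2 + R*(R + 2*R**2))
u = 29216371 (u = (8834 - 686421) + (-946 + 2*246**2 + 2*246**3) = -677587 + (-946 + 2*60516 + 2*14886936) = -677587 + (-946 + 121032 + 29773872) = -677587 + 29893958 = 29216371)
u - J(-350, -565) = 29216371 - (487/6 + (1/6)*(-350)) = 29216371 - (487/6 - 175/3) = 29216371 - 1*137/6 = 29216371 - 137/6 = 175298089/6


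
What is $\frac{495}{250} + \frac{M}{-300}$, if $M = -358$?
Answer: $\frac{238}{75} \approx 3.1733$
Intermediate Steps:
$\frac{495}{250} + \frac{M}{-300} = \frac{495}{250} - \frac{358}{-300} = 495 \cdot \frac{1}{250} - - \frac{179}{150} = \frac{99}{50} + \frac{179}{150} = \frac{238}{75}$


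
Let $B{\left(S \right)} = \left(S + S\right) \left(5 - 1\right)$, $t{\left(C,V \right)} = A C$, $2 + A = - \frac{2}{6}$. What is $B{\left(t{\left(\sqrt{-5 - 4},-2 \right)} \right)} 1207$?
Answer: $- 67592 i \approx - 67592.0 i$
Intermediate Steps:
$A = - \frac{7}{3}$ ($A = -2 - \frac{2}{6} = -2 - \frac{1}{3} = - \frac{7}{3} \approx -2.3333$)
$t{\left(C,V \right)} = - \frac{7 C}{3}$
$B{\left(S \right)} = 8 S$ ($B{\left(S \right)} = 2 S 4 = 8 S$)
$B{\left(t{\left(\sqrt{-5 - 4},-2 \right)} \right)} 1207 = 8 \left(- \frac{7 \sqrt{-5 - 4}}{3}\right) 1207 = 8 \left(- \frac{7 \sqrt{-9}}{3}\right) 1207 = 8 \left(- \frac{7 \cdot 3 i}{3}\right) 1207 = 8 \left(- 7 i\right) 1207 = - 56 i 1207 = - 67592 i$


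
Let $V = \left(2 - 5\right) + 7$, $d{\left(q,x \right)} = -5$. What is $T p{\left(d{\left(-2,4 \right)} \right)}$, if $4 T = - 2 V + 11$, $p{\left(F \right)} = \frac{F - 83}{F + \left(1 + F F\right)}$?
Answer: $- \frac{22}{7} \approx -3.1429$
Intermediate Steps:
$V = 4$ ($V = -3 + 7 = 4$)
$p{\left(F \right)} = \frac{-83 + F}{1 + F + F^{2}}$ ($p{\left(F \right)} = \frac{-83 + F}{F + \left(1 + F^{2}\right)} = \frac{-83 + F}{1 + F + F^{2}}$)
$T = \frac{3}{4}$ ($T = \frac{\left(-2\right) 4 + 11}{4} = \frac{-8 + 11}{4} = \frac{1}{4} \cdot 3 = \frac{3}{4} \approx 0.75$)
$T p{\left(d{\left(-2,4 \right)} \right)} = \frac{3 \frac{-83 - 5}{1 - 5 + \left(-5\right)^{2}}}{4} = \frac{3 \frac{1}{1 - 5 + 25} \left(-88\right)}{4} = \frac{3 \cdot \frac{1}{21} \left(-88\right)}{4} = \frac{3}{4} \left(- \frac{88}{21}\right) = - \frac{22}{7}$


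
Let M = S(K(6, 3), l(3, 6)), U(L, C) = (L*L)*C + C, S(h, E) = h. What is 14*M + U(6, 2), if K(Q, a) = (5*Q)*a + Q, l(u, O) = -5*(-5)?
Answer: 1418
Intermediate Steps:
l(u, O) = 25
K(Q, a) = Q + 5*Q*a (K(Q, a) = 5*Q*a + Q = Q + 5*Q*a)
U(L, C) = C + C*L**2 (U(L, C) = L**2*C + C = C*L**2 + C = C + C*L**2)
M = 96 (M = 6*(1 + 5*3) = 6*(1 + 15) = 6*16 = 96)
14*M + U(6, 2) = 14*96 + 2*(1 + 6**2) = 1344 + 2*(1 + 36) = 1344 + 2*37 = 1344 + 74 = 1418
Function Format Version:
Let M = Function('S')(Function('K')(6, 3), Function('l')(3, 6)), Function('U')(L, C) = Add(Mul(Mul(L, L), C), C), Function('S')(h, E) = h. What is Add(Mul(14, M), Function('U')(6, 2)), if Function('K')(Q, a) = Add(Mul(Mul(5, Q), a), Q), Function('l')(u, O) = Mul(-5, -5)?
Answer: 1418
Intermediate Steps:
Function('l')(u, O) = 25
Function('K')(Q, a) = Add(Q, Mul(5, Q, a)) (Function('K')(Q, a) = Add(Mul(5, Q, a), Q) = Add(Q, Mul(5, Q, a)))
Function('U')(L, C) = Add(C, Mul(C, Pow(L, 2))) (Function('U')(L, C) = Add(Mul(Pow(L, 2), C), C) = Add(Mul(C, Pow(L, 2)), C) = Add(C, Mul(C, Pow(L, 2))))
M = 96 (M = Mul(6, Add(1, Mul(5, 3))) = Mul(6, Add(1, 15)) = Mul(6, 16) = 96)
Add(Mul(14, M), Function('U')(6, 2)) = Add(Mul(14, 96), Mul(2, Add(1, Pow(6, 2)))) = Add(1344, Mul(2, Add(1, 36))) = Add(1344, Mul(2, 37)) = Add(1344, 74) = 1418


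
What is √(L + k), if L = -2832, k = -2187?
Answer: I*√5019 ≈ 70.845*I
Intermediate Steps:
√(L + k) = √(-2832 - 2187) = √(-5019) = I*√5019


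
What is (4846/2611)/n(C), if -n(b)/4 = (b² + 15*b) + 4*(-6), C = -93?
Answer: -2423/37755060 ≈ -6.4177e-5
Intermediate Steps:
n(b) = 96 - 60*b - 4*b² (n(b) = -4*((b² + 15*b) + 4*(-6)) = -4*((b² + 15*b) - 24) = -4*(-24 + b² + 15*b) = 96 - 60*b - 4*b²)
(4846/2611)/n(C) = (4846/2611)/(96 - 60*(-93) - 4*(-93)²) = (4846*(1/2611))/(96 + 5580 - 4*8649) = 4846/(2611*(96 + 5580 - 34596)) = (4846/2611)/(-28920) = (4846/2611)*(-1/28920) = -2423/37755060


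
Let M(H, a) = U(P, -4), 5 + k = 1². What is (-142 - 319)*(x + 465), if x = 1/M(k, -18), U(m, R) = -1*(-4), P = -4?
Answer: -857921/4 ≈ -2.1448e+5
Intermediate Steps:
k = -4 (k = -5 + 1² = -5 + 1 = -4)
U(m, R) = 4
M(H, a) = 4
x = ¼ (x = 1/4 = ¼ ≈ 0.25000)
(-142 - 319)*(x + 465) = (-142 - 319)*(¼ + 465) = -461*1861/4 = -857921/4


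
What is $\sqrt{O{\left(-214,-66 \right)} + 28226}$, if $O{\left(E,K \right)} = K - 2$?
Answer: $19 \sqrt{78} \approx 167.8$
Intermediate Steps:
$O{\left(E,K \right)} = -2 + K$
$\sqrt{O{\left(-214,-66 \right)} + 28226} = \sqrt{\left(-2 - 66\right) + 28226} = \sqrt{-68 + 28226} = \sqrt{28158} = 19 \sqrt{78}$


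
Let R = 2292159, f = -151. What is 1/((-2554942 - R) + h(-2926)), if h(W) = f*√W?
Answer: I/(-4847101*I + 151*√2926) ≈ -2.0631e-7 + 3.4766e-10*I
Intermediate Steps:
h(W) = -151*√W
1/((-2554942 - R) + h(-2926)) = 1/((-2554942 - 1*2292159) - 151*I*√2926) = 1/((-2554942 - 2292159) - 151*I*√2926) = 1/(-4847101 - 151*I*√2926)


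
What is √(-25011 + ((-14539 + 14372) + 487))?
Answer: I*√24691 ≈ 157.13*I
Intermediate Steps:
√(-25011 + ((-14539 + 14372) + 487)) = √(-25011 + (-167 + 487)) = √(-25011 + 320) = √(-24691) = I*√24691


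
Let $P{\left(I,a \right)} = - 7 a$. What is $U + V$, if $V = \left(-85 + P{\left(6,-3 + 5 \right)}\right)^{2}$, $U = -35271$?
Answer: $-25470$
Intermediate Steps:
$V = 9801$ ($V = \left(-85 - 7 \left(-3 + 5\right)\right)^{2} = \left(-85 - 14\right)^{2} = \left(-99\right)^{2} = 9801$)
$U + V = -35271 + 9801 = -25470$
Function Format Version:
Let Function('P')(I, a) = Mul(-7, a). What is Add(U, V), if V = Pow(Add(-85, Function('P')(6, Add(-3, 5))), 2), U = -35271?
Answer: -25470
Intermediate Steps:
V = 9801 (V = Pow(Add(-85, Mul(-7, Add(-3, 5))), 2) = Pow(Add(-85, Mul(-7, 2)), 2) = Pow(Add(-85, -14), 2) = Pow(-99, 2) = 9801)
Add(U, V) = Add(-35271, 9801) = -25470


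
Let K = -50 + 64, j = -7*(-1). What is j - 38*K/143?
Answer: 469/143 ≈ 3.2797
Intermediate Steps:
j = 7
K = 14
j - 38*K/143 = 7 - 532/143 = 469/143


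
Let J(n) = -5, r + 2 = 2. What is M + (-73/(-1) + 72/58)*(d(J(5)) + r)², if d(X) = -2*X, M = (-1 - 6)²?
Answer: 216721/29 ≈ 7473.1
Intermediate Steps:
r = 0 (r = -2 + 2 = 0)
M = 49 (M = (-7)² = 49)
M + (-73/(-1) + 72/58)*(d(J(5)) + r)² = 49 + (-73/(-1) + 72/58)*(-2*(-5) + 0)² = 49 + (-73*(-1) + 72*(1/58))*(10 + 0)² = 49 + (73 + 36/29)*10² = 49 + (2153/29)*100 = 49 + 215300/29 = 216721/29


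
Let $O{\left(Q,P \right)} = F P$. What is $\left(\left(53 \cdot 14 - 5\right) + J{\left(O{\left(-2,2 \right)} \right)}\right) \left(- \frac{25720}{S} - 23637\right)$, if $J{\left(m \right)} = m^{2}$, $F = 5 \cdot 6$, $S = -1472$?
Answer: $- \frac{18848571641}{184} \approx -1.0244 \cdot 10^{8}$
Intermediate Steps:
$F = 30$
$O{\left(Q,P \right)} = 30 P$
$\left(\left(53 \cdot 14 - 5\right) + J{\left(O{\left(-2,2 \right)} \right)}\right) \left(- \frac{25720}{S} - 23637\right) = \left(\left(53 \cdot 14 - 5\right) + \left(30 \cdot 2\right)^{2}\right) \left(- \frac{25720}{-1472} - 23637\right) = \left(\left(742 - 5\right) + 60^{2}\right) \left(\left(-25720\right) \left(- \frac{1}{1472}\right) - 23637\right) = \left(737 + 3600\right) \left(\frac{3215}{184} - 23637\right) = 4337 \left(- \frac{4345993}{184}\right) = - \frac{18848571641}{184}$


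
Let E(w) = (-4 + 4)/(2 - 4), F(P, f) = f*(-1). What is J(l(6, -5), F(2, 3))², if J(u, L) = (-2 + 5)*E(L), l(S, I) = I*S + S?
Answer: 0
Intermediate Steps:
F(P, f) = -f
l(S, I) = S + I*S
E(w) = 0 (E(w) = 0/(-2) = 0*(-½) = 0)
J(u, L) = 0 (J(u, L) = (-2 + 5)*0 = 3*0 = 0)
J(l(6, -5), F(2, 3))² = 0² = 0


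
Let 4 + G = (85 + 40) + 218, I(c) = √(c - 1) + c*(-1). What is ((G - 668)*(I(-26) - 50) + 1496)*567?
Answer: 5325264 - 559629*I*√3 ≈ 5.3253e+6 - 9.6931e+5*I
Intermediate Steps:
I(c) = √(-1 + c) - c
G = 339 (G = -4 + ((85 + 40) + 218) = -4 + (125 + 218) = -4 + 343 = 339)
((G - 668)*(I(-26) - 50) + 1496)*567 = ((339 - 668)*((√(-1 - 26) - 1*(-26)) - 50) + 1496)*567 = (-329*((√(-27) + 26) - 50) + 1496)*567 = (-329*((3*I*√3 + 26) - 50) + 1496)*567 = (-329*((26 + 3*I*√3) - 50) + 1496)*567 = (-329*(-24 + 3*I*√3) + 1496)*567 = ((7896 - 987*I*√3) + 1496)*567 = (9392 - 987*I*√3)*567 = 5325264 - 559629*I*√3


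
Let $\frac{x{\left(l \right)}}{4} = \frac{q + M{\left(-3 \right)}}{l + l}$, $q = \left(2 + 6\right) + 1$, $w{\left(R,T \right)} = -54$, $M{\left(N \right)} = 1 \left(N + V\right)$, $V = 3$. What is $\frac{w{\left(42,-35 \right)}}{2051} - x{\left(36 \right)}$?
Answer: $- \frac{2159}{4102} \approx -0.52633$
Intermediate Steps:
$M{\left(N \right)} = 3 + N$ ($M{\left(N \right)} = 1 \left(N + 3\right) = 1 \left(3 + N\right) = 3 + N$)
$q = 9$ ($q = 8 + 1 = 9$)
$x{\left(l \right)} = \frac{18}{l}$ ($x{\left(l \right)} = 4 \frac{9 + \left(3 - 3\right)}{l + l} = 4 \frac{9 + 0}{2 l} = 4 \cdot 9 \frac{1}{2 l} = 4 \frac{9}{2 l} = \frac{18}{l}$)
$\frac{w{\left(42,-35 \right)}}{2051} - x{\left(36 \right)} = - \frac{54}{2051} - \frac{18}{36} = \left(-54\right) \frac{1}{2051} - 18 \cdot \frac{1}{36} = - \frac{54}{2051} - \frac{1}{2} = - \frac{2159}{4102}$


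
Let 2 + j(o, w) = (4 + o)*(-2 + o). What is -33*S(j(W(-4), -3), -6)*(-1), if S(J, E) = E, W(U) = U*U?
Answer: -198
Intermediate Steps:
W(U) = U²
j(o, w) = -2 + (-2 + o)*(4 + o) (j(o, w) = -2 + (4 + o)*(-2 + o) = -2 + (-2 + o)*(4 + o))
-33*S(j(W(-4), -3), -6)*(-1) = -33*(-6)*(-1) = 198*(-1) = -198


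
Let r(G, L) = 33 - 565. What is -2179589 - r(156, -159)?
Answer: -2179057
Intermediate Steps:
r(G, L) = -532
-2179589 - r(156, -159) = -2179589 - 1*(-532) = -2179589 + 532 = -2179057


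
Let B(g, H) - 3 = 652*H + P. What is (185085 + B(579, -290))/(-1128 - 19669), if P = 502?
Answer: 3490/20797 ≈ 0.16781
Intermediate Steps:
B(g, H) = 505 + 652*H (B(g, H) = 3 + (652*H + 502) = 3 + (502 + 652*H) = 505 + 652*H)
(185085 + B(579, -290))/(-1128 - 19669) = (185085 + (505 + 652*(-290)))/(-1128 - 19669) = (185085 + (505 - 189080))/(-20797) = (185085 - 188575)*(-1/20797) = -3490*(-1/20797) = 3490/20797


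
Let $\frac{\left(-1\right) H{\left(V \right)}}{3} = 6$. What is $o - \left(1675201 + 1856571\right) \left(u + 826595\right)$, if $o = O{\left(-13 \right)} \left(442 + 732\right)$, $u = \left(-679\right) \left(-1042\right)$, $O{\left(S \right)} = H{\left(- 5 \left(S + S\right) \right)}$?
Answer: $-5418137359368$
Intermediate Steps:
$H{\left(V \right)} = -18$ ($H{\left(V \right)} = \left(-3\right) 6 = -18$)
$O{\left(S \right)} = -18$
$u = 707518$
$o = -21132$ ($o = - 18 \left(442 + 732\right) = \left(-18\right) 1174 = -21132$)
$o - \left(1675201 + 1856571\right) \left(u + 826595\right) = -21132 - \left(1675201 + 1856571\right) \left(707518 + 826595\right) = -21132 - 3531772 \cdot 1534113 = -21132 - 5418137338236 = -5418137359368$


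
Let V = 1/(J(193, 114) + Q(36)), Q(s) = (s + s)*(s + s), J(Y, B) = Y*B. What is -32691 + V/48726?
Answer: -43304624691875/1324665036 ≈ -32691.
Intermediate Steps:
J(Y, B) = B*Y
Q(s) = 4*s² (Q(s) = (2*s)*(2*s) = 4*s²)
V = 1/27186 (V = 1/(114*193 + 4*36²) = 1/(22002 + 4*1296) = 1/(22002 + 5184) = 1/27186 ≈ 3.6784e-5)
-32691 + V/48726 = -32691 + (1/27186)/48726 = -32691 + (1/27186)*(1/48726) = -32691 + 1/1324665036 = -43304624691875/1324665036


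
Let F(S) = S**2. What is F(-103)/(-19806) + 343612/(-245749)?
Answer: -9412730413/4867304694 ≈ -1.9339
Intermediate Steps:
F(-103)/(-19806) + 343612/(-245749) = (-103)**2/(-19806) + 343612/(-245749) = 10609*(-1/19806) + 343612*(-1/245749) = -10609/19806 - 343612/245749 = -9412730413/4867304694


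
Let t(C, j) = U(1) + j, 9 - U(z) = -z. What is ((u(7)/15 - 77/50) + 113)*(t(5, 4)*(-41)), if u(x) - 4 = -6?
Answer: -4792613/75 ≈ -63902.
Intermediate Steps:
u(x) = -2 (u(x) = 4 - 6 = -2)
U(z) = 9 + z (U(z) = 9 - (-1)*z = 9 + z)
t(C, j) = 10 + j (t(C, j) = (9 + 1) + j = 10 + j)
((u(7)/15 - 77/50) + 113)*(t(5, 4)*(-41)) = ((-2/15 - 77/50) + 113)*((10 + 4)*(-41)) = ((-2*1/15 - 77*1/50) + 113)*(14*(-41)) = ((-2/15 - 77/50) + 113)*(-574) = (-251/150 + 113)*(-574) = (16699/150)*(-574) = -4792613/75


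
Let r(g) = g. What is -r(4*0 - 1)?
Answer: 1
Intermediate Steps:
-r(4*0 - 1) = -(4*0 - 1) = -(0 - 1) = -1*(-1) = 1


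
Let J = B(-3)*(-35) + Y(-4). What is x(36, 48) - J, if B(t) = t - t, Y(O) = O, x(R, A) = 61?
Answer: 65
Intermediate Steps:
B(t) = 0
J = -4 (J = 0*(-35) - 4 = 0 - 4 = -4)
x(36, 48) - J = 61 - 1*(-4) = 61 + 4 = 65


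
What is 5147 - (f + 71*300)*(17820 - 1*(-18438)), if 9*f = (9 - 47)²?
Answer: -2334322943/3 ≈ -7.7811e+8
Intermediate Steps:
f = 1444/9 (f = (9 - 47)²/9 = (⅑)*(-38)² = (⅑)*1444 = 1444/9 ≈ 160.44)
5147 - (f + 71*300)*(17820 - 1*(-18438)) = 5147 - (1444/9 + 71*300)*(17820 - 1*(-18438)) = 5147 - (1444/9 + 21300)*(17820 + 18438) = 5147 - 193144*36258/9 = 5147 - 1*2334338384/3 = 5147 - 2334338384/3 = -2334322943/3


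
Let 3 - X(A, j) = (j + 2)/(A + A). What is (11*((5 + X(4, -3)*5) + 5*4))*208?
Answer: 92950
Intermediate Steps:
X(A, j) = 3 - (2 + j)/(2*A) (X(A, j) = 3 - (j + 2)/(A + A) = 3 - (2 + j)/(2*A))
(11*((5 + X(4, -3)*5) + 5*4))*208 = (11*((5 + ((½)*(-2 - 1*(-3) + 6*4)/4)*5) + 5*4))*208 = (11*((5 + ((½)*(¼)*(-2 + 3 + 24))*5) + 20))*208 = (11*((5 + ((½)*(¼)*25)*5) + 20))*208 = (11*((5 + (25/8)*5) + 20))*208 = (11*((5 + 125/8) + 20))*208 = (11*(165/8 + 20))*208 = (11*(325/8))*208 = (3575/8)*208 = 92950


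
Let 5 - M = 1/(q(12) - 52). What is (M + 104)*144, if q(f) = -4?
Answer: 109890/7 ≈ 15699.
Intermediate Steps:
M = 281/56 (M = 5 - 1/(-4 - 52) = 5 - 1/(-56) = 5 - 1*(-1/56) = 5 + 1/56 = 281/56 ≈ 5.0179)
(M + 104)*144 = (281/56 + 104)*144 = (6105/56)*144 = 109890/7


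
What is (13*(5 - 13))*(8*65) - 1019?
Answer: -55099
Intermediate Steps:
(13*(5 - 13))*(8*65) - 1019 = (13*(-8))*520 - 1019 = -104*520 - 1019 = -54080 - 1019 = -55099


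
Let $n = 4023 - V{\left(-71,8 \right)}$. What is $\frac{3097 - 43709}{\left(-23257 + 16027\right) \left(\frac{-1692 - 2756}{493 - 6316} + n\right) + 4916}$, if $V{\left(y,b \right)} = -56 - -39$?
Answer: $\frac{19706973}{14174058731} \approx 0.0013904$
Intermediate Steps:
$V{\left(y,b \right)} = -17$ ($V{\left(y,b \right)} = -56 + 39 = -17$)
$n = 4040$ ($n = 4023 - -17 = 4023 + 17 = 4040$)
$\frac{3097 - 43709}{\left(-23257 + 16027\right) \left(\frac{-1692 - 2756}{493 - 6316} + n\right) + 4916} = \frac{3097 - 43709}{\left(-23257 + 16027\right) \left(\frac{-1692 - 2756}{493 - 6316} + 4040\right) + 4916} = - \frac{40612}{- 7230 \left(- \frac{4448}{-5823} + 4040\right) + 4916} = - \frac{40612}{- 7230 \left(\left(-4448\right) \left(- \frac{1}{5823}\right) + 4040\right) + 4916} = - \frac{40612}{- 7230 \left(\frac{4448}{5823} + 4040\right) + 4916} = - \frac{40612}{\left(-7230\right) \frac{23529368}{5823} + 4916} = - \frac{40612}{- \frac{56705776880}{1941} + 4916} = - \frac{40612}{- \frac{56696234924}{1941}} = \left(-40612\right) \left(- \frac{1941}{56696234924}\right) = \frac{19706973}{14174058731}$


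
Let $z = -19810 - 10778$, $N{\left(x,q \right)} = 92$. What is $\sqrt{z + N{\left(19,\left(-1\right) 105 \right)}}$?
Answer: $4 i \sqrt{1906} \approx 174.63 i$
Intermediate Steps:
$z = -30588$ ($z = -19810 - 10778 = -30588$)
$\sqrt{z + N{\left(19,\left(-1\right) 105 \right)}} = \sqrt{-30588 + 92} = \sqrt{-30496} = 4 i \sqrt{1906}$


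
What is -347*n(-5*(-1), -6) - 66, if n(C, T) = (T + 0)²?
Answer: -12558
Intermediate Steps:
n(C, T) = T²
-347*n(-5*(-1), -6) - 66 = -347*(-6)² - 66 = -347*36 - 66 = -12492 - 66 = -12558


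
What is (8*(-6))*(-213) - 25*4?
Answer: 10124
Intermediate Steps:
(8*(-6))*(-213) - 25*4 = -48*(-213) - 100 = 10224 - 100 = 10124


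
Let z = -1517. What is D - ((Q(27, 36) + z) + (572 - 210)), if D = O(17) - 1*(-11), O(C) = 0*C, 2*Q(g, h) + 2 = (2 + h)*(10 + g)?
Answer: 464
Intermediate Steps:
Q(g, h) = -1 + (2 + h)*(10 + g)/2 (Q(g, h) = -1 + ((2 + h)*(10 + g))/2 = -1 + (2 + h)*(10 + g)/2)
O(C) = 0
D = 11 (D = 0 - 1*(-11) = 0 + 11 = 11)
D - ((Q(27, 36) + z) + (572 - 210)) = 11 - (((9 + 27 + 5*36 + (½)*27*36) - 1517) + (572 - 210)) = 11 - (((9 + 27 + 180 + 486) - 1517) + 362) = 11 - ((702 - 1517) + 362) = 11 - (-815 + 362) = 11 - 1*(-453) = 11 + 453 = 464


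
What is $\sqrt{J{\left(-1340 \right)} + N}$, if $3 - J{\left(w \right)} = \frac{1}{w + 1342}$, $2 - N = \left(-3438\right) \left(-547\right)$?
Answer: $\frac{3 i \sqrt{835814}}{2} \approx 1371.3 i$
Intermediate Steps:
$N = -1880584$ ($N = 2 - \left(-3438\right) \left(-547\right) = 2 - 1880586 = -1880584$)
$J{\left(w \right)} = 3 - \frac{1}{1342 + w}$ ($J{\left(w \right)} = 3 - \frac{1}{w + 1342} = 3 - \frac{1}{1342 + w}$)
$\sqrt{J{\left(-1340 \right)} + N} = \sqrt{\frac{4025 + 3 \left(-1340\right)}{1342 - 1340} - 1880584} = \sqrt{\frac{4025 - 4020}{2} - 1880584} = \sqrt{\frac{1}{2} \cdot 5 - 1880584} = \sqrt{\frac{5}{2} - 1880584} = \sqrt{- \frac{3761163}{2}} = \frac{3 i \sqrt{835814}}{2}$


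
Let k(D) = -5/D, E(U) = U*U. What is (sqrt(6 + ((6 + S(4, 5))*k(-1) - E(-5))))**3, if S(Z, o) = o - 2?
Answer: 26*sqrt(26) ≈ 132.57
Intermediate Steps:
E(U) = U**2
S(Z, o) = -2 + o
(sqrt(6 + ((6 + S(4, 5))*k(-1) - E(-5))))**3 = (sqrt(6 + ((6 + (-2 + 5))*(-5/(-1)) - 1*(-5)**2)))**3 = (sqrt(6 + ((6 + 3)*(-5*(-1)) - 1*25)))**3 = (sqrt(6 + (9*5 - 25)))**3 = (sqrt(6 + (45 - 25)))**3 = (sqrt(6 + 20))**3 = (sqrt(26))**3 = 26*sqrt(26)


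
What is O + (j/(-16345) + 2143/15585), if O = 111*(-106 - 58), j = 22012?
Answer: -927507438397/50947365 ≈ -18205.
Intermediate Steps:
O = -18204 (O = 111*(-164) = -18204)
O + (j/(-16345) + 2143/15585) = -18204 + (22012/(-16345) + 2143/15585) = -18204 + (22012*(-1/16345) + 2143*(1/15585)) = -18204 + (-22012/16345 + 2143/15585) = -18204 - 61605937/50947365 = -927507438397/50947365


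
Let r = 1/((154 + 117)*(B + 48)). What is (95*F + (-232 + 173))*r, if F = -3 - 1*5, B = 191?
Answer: -819/64769 ≈ -0.012645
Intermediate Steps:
r = 1/64769 (r = 1/((154 + 117)*(191 + 48)) = 1/(271*239) = 1/64769 ≈ 1.5439e-5)
F = -8 (F = -3 - 5 = -8)
(95*F + (-232 + 173))*r = (95*(-8) + (-232 + 173))*(1/64769) = (-760 - 59)*(1/64769) = -819*1/64769 = -819/64769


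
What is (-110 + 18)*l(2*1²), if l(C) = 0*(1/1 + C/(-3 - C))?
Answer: 0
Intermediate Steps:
l(C) = 0 (l(C) = 0*(1*1 + C/(-3 - C)) = 0*(1 + C/(-3 - C)) = 0)
(-110 + 18)*l(2*1²) = (-110 + 18)*0 = -92*0 = 0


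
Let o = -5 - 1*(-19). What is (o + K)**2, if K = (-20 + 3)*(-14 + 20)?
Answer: 7744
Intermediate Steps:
o = 14 (o = -5 + 19 = 14)
K = -102 (K = -17*6 = -102)
(o + K)**2 = (14 - 102)**2 = (-88)**2 = 7744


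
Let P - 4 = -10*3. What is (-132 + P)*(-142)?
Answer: 22436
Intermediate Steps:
P = -26 (P = 4 - 10*3 = 4 - 30 = -26)
(-132 + P)*(-142) = (-132 - 26)*(-142) = -158*(-142) = 22436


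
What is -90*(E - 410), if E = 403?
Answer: 630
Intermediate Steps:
-90*(E - 410) = -90*(403 - 410) = -90*(-7) = 630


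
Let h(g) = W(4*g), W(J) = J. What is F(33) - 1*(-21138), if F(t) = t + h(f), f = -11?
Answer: 21127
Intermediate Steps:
h(g) = 4*g
F(t) = -44 + t (F(t) = t + 4*(-11) = t - 44 = -44 + t)
F(33) - 1*(-21138) = (-44 + 33) - 1*(-21138) = -11 + 21138 = 21127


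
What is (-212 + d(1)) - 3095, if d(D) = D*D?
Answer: -3306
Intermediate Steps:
d(D) = D²
(-212 + d(1)) - 3095 = (-212 + 1²) - 3095 = (-212 + 1) - 3095 = -211 - 3095 = -3306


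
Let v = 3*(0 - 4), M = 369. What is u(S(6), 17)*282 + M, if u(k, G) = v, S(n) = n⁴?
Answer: -3015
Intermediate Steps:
v = -12 (v = 3*(-4) = -12)
u(k, G) = -12
u(S(6), 17)*282 + M = -12*282 + 369 = -3384 + 369 = -3015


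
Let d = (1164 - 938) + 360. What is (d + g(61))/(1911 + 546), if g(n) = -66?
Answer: 40/189 ≈ 0.21164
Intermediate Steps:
d = 586 (d = 226 + 360 = 586)
(d + g(61))/(1911 + 546) = (586 - 66)/(1911 + 546) = 520/2457 = 520*(1/2457) = 40/189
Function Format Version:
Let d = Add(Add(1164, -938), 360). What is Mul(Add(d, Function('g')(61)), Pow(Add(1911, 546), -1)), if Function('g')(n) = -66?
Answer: Rational(40, 189) ≈ 0.21164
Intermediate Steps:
d = 586 (d = Add(226, 360) = 586)
Mul(Add(d, Function('g')(61)), Pow(Add(1911, 546), -1)) = Mul(Add(586, -66), Pow(Add(1911, 546), -1)) = Mul(520, Pow(2457, -1)) = Mul(520, Rational(1, 2457)) = Rational(40, 189)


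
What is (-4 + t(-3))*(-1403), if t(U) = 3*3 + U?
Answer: -2806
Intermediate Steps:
t(U) = 9 + U
(-4 + t(-3))*(-1403) = (-4 + (9 - 3))*(-1403) = (-4 + 6)*(-1403) = 2*(-1403) = -2806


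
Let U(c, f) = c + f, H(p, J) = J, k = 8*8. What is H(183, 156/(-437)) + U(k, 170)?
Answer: 102102/437 ≈ 233.64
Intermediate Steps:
k = 64
H(183, 156/(-437)) + U(k, 170) = 156/(-437) + (64 + 170) = 156*(-1/437) + 234 = -156/437 + 234 = 102102/437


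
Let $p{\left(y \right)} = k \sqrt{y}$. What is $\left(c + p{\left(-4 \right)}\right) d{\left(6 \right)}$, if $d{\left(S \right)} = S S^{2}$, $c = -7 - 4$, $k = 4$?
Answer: $-2376 + 1728 i \approx -2376.0 + 1728.0 i$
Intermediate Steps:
$c = -11$
$p{\left(y \right)} = 4 \sqrt{y}$
$d{\left(S \right)} = S^{3}$
$\left(c + p{\left(-4 \right)}\right) d{\left(6 \right)} = \left(-11 + 4 \sqrt{-4}\right) 6^{3} = \left(-11 + 4 \cdot 2 i\right) 216 = \left(-11 + 8 i\right) 216 = -2376 + 1728 i$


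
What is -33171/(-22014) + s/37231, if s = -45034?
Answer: 81203675/273201078 ≈ 0.29723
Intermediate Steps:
-33171/(-22014) + s/37231 = -33171/(-22014) - 45034/37231 = -33171*(-1/22014) - 45034*1/37231 = 11057/7338 - 45034/37231 = 81203675/273201078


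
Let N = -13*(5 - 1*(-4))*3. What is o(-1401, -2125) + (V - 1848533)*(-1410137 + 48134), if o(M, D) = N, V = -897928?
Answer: 3740688121032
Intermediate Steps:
N = -351 (N = -13*(5 + 4)*3 = -13*9*3 = -117*3 = -351)
o(M, D) = -351
o(-1401, -2125) + (V - 1848533)*(-1410137 + 48134) = -351 + (-897928 - 1848533)*(-1410137 + 48134) = -351 - 2746461*(-1362003) = -351 + 3740688121383 = 3740688121032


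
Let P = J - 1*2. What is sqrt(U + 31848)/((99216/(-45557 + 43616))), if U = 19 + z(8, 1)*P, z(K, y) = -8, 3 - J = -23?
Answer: -3235*sqrt(1267)/33072 ≈ -3.4818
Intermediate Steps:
J = 26 (J = 3 - 1*(-23) = 3 + 23 = 26)
P = 24 (P = 26 - 1*2 = 26 - 2 = 24)
U = -173 (U = 19 - 8*24 = 19 - 192 = -173)
sqrt(U + 31848)/((99216/(-45557 + 43616))) = sqrt(-173 + 31848)/((99216/(-45557 + 43616))) = sqrt(31675)/((99216/(-1941))) = (5*sqrt(1267))/((99216*(-1/1941))) = (5*sqrt(1267))/(-33072/647) = (5*sqrt(1267))*(-647/33072) = -3235*sqrt(1267)/33072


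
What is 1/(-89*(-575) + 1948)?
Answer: 1/53123 ≈ 1.8824e-5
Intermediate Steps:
1/(-89*(-575) + 1948) = 1/(51175 + 1948) = 1/53123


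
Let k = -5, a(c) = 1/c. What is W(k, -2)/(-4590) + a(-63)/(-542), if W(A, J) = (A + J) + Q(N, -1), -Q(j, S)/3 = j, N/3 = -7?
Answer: -105977/8707230 ≈ -0.012171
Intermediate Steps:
N = -21 (N = 3*(-7) = -21)
Q(j, S) = -3*j
W(A, J) = 63 + A + J (W(A, J) = (A + J) - 3*(-21) = (A + J) + 63 = 63 + A + J)
W(k, -2)/(-4590) + a(-63)/(-542) = (63 - 5 - 2)/(-4590) + 1/(-63*(-542)) = 56*(-1/4590) - 1/63*(-1/542) = -28/2295 + 1/34146 = -105977/8707230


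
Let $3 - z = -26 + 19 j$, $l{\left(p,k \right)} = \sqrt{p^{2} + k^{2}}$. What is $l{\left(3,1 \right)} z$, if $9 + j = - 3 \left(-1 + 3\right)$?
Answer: $314 \sqrt{10} \approx 992.96$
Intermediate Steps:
$j = -15$ ($j = -9 - 3 \left(-1 + 3\right) = -9 - 6 = -15$)
$l{\left(p,k \right)} = \sqrt{k^{2} + p^{2}}$
$z = 314$ ($z = 3 - \left(-26 + 19 \left(-15\right)\right) = 3 - \left(-26 - 285\right) = 3 - -311 = 3 + 311 = 314$)
$l{\left(3,1 \right)} z = \sqrt{1^{2} + 3^{2}} \cdot 314 = \sqrt{1 + 9} \cdot 314 = \sqrt{10} \cdot 314 = 314 \sqrt{10}$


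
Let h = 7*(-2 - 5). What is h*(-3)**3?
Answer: 1323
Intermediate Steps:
h = -49 (h = 7*(-7) = -49)
h*(-3)**3 = -49*(-3)**3 = -49*(-27) = 1323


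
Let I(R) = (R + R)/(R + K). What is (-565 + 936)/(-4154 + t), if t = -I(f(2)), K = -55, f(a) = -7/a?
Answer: -43407/486032 ≈ -0.089309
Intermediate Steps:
I(R) = 2*R/(-55 + R) (I(R) = (R + R)/(R - 55) = (2*R)/(-55 + R) = 2*R/(-55 + R))
t = -14/117 (t = -2*(-7/2)/(-55 - 7/2) = -2*(-7*½)/(-55 - 7*½) = -2*(-7)/(2*(-55 - 7/2)) = -2*(-7)/(2*(-117/2)) = -2*(-7)*(-2)/(2*117) = -1*14/117 = -14/117 ≈ -0.11966)
(-565 + 936)/(-4154 + t) = (-565 + 936)/(-4154 - 14/117) = 371/(-486032/117) = 371*(-117/486032) = -43407/486032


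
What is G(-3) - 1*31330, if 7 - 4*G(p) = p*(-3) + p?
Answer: -125319/4 ≈ -31330.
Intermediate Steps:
G(p) = 7/4 + p/2 (G(p) = 7/4 - (p*(-3) + p)/4 = 7/4 - (-3*p + p)/4 = 7/4 - (-1)*p/2 = 7/4 + p/2)
G(-3) - 1*31330 = (7/4 + (1/2)*(-3)) - 1*31330 = (7/4 - 3/2) - 31330 = 1/4 - 31330 = -125319/4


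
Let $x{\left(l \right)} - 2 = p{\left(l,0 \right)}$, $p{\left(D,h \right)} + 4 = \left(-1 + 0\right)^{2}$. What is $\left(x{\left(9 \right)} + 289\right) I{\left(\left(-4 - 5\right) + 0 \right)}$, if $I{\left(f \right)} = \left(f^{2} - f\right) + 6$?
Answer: $27648$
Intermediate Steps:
$p{\left(D,h \right)} = -3$ ($p{\left(D,h \right)} = -4 + \left(-1 + 0\right)^{2} = -4 + \left(-1\right)^{2} = -4 + 1 = -3$)
$I{\left(f \right)} = 6 + f^{2} - f$
$x{\left(l \right)} = -1$ ($x{\left(l \right)} = 2 - 3 = -1$)
$\left(x{\left(9 \right)} + 289\right) I{\left(\left(-4 - 5\right) + 0 \right)} = \left(-1 + 289\right) \left(6 + \left(\left(-4 - 5\right) + 0\right)^{2} - \left(\left(-4 - 5\right) + 0\right)\right) = 288 \left(6 + \left(-9 + 0\right)^{2} - \left(-9 + 0\right)\right) = 288 \left(6 + \left(-9\right)^{2} - -9\right) = 288 \left(6 + 81 + 9\right) = 288 \cdot 96 = 27648$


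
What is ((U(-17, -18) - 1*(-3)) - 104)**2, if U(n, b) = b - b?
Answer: 10201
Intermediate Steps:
U(n, b) = 0
((U(-17, -18) - 1*(-3)) - 104)**2 = ((0 - 1*(-3)) - 104)**2 = ((0 + 3) - 104)**2 = (3 - 104)**2 = (-101)**2 = 10201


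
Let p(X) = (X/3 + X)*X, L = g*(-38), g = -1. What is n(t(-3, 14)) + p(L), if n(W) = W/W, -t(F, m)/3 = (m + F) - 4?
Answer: 5779/3 ≈ 1926.3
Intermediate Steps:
L = 38 (L = -1*(-38) = 38)
t(F, m) = 12 - 3*F - 3*m (t(F, m) = -3*((m + F) - 4) = -3*((F + m) - 4) = -3*(-4 + F + m) = 12 - 3*F - 3*m)
n(W) = 1
p(X) = 4*X²/3 (p(X) = (X*(⅓) + X)*X = (X/3 + X)*X = (4*X/3)*X = 4*X²/3)
n(t(-3, 14)) + p(L) = 1 + (4/3)*38² = 1 + (4/3)*1444 = 1 + 5776/3 = 5779/3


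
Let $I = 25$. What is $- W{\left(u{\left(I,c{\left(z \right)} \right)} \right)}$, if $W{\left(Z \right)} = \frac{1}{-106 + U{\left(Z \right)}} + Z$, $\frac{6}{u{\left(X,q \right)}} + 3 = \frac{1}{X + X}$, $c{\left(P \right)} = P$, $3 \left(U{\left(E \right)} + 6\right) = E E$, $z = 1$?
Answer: $\frac{740261549}{366020288} \approx 2.0225$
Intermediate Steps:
$U{\left(E \right)} = -6 + \frac{E^{2}}{3}$ ($U{\left(E \right)} = -6 + \frac{E E}{3} = -6 + \frac{E^{2}}{3}$)
$u{\left(X,q \right)} = \frac{6}{-3 + \frac{1}{2 X}}$ ($u{\left(X,q \right)} = \frac{6}{-3 + \frac{1}{X + X}} = \frac{6}{-3 + \frac{1}{2 X}}$)
$W{\left(Z \right)} = Z + \frac{1}{-112 + \frac{Z^{2}}{3}}$ ($W{\left(Z \right)} = \frac{1}{-106 + \left(-6 + \frac{Z^{2}}{3}\right)} + Z = \frac{1}{-112 + \frac{Z^{2}}{3}} + Z = Z + \frac{1}{-112 + \frac{Z^{2}}{3}}$)
$- W{\left(u{\left(I,c{\left(z \right)} \right)} \right)} = - \frac{3 + \left(\left(-12\right) 25 \frac{1}{-1 + 6 \cdot 25}\right)^{3} - 336 \left(\left(-12\right) 25 \frac{1}{-1 + 6 \cdot 25}\right)}{-336 + \left(\left(-12\right) 25 \frac{1}{-1 + 6 \cdot 25}\right)^{2}} = - \frac{3 + \left(\left(-12\right) 25 \frac{1}{-1 + 150}\right)^{3} - 336 \left(\left(-12\right) 25 \frac{1}{-1 + 150}\right)}{-336 + \left(\left(-12\right) 25 \frac{1}{-1 + 150}\right)^{2}} = - \frac{3 + \left(\left(-12\right) 25 \cdot \frac{1}{149}\right)^{3} - 336 \left(\left(-12\right) 25 \cdot \frac{1}{149}\right)}{-336 + \left(\left(-12\right) 25 \cdot \frac{1}{149}\right)^{2}} = - \frac{3 + \left(- \frac{300}{149}\right)^{3} - - \frac{100800}{149}}{-336 + \left(- \frac{300}{149}\right)^{2}} = - \frac{3 - \frac{27000000}{3307949} + \frac{100800}{149}}{-336 + \frac{90000}{22201}} = - \frac{2220784647}{\left(- \frac{7369536}{22201}\right) 3307949} = - \frac{\left(-22201\right) 2220784647}{7369536 \cdot 3307949} = \left(-1\right) \left(- \frac{740261549}{366020288}\right) = \frac{740261549}{366020288}$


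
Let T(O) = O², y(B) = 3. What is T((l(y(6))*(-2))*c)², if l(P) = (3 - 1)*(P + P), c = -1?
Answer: 331776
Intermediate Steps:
l(P) = 4*P (l(P) = 2*(2*P) = 4*P)
T((l(y(6))*(-2))*c)² = ((((4*3)*(-2))*(-1))²)² = (((12*(-2))*(-1))²)² = ((-24*(-1))²)² = (24²)² = 576² = 331776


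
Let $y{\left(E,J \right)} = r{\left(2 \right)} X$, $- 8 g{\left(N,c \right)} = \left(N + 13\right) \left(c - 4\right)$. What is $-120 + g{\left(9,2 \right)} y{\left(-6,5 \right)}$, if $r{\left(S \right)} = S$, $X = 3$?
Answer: $-87$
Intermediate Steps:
$g{\left(N,c \right)} = - \frac{\left(-4 + c\right) \left(13 + N\right)}{8}$ ($g{\left(N,c \right)} = - \frac{\left(N + 13\right) \left(c - 4\right)}{8} = - \frac{\left(13 + N\right) \left(-4 + c\right)}{8} = - \frac{\left(-4 + c\right) \left(13 + N\right)}{8}$)
$y{\left(E,J \right)} = 6$ ($y{\left(E,J \right)} = 2 \cdot 3 = 6$)
$-120 + g{\left(9,2 \right)} y{\left(-6,5 \right)} = -120 + \left(\frac{13}{2} + \frac{1}{2} \cdot 9 - \frac{13}{4} - \frac{9}{8} \cdot 2\right) 6 = -120 + \left(\frac{13}{2} + \frac{9}{2} - \frac{13}{4} - \frac{9}{4}\right) 6 = -120 + \frac{11}{2} \cdot 6 = -120 + 33 = -87$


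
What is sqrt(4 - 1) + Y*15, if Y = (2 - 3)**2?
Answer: 15 + sqrt(3) ≈ 16.732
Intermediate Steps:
Y = 1 (Y = (-1)**2 = 1)
sqrt(4 - 1) + Y*15 = sqrt(4 - 1) + 1*15 = sqrt(3) + 15 = 15 + sqrt(3)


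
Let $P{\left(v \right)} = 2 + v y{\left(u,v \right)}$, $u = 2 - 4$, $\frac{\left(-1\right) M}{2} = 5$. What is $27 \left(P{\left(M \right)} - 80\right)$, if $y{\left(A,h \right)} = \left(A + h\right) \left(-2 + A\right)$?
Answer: $-15066$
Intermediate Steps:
$M = -10$ ($M = \left(-2\right) 5 = -10$)
$u = -2$
$y{\left(A,h \right)} = \left(-2 + A\right) \left(A + h\right)$
$P{\left(v \right)} = 2 + v \left(8 - 4 v\right)$ ($P{\left(v \right)} = 2 + v \left(\left(-2\right)^{2} - -4 - 2 v - 2 v\right) = 2 + v \left(4 + 4 - 2 v - 2 v\right) = 2 + v \left(8 - 4 v\right)$)
$27 \left(P{\left(M \right)} - 80\right) = 27 \left(\left(2 - - 40 \left(-2 - 10\right)\right) - 80\right) = 27 \left(\left(2 - \left(-40\right) \left(-12\right)\right) - 80\right) = 27 \left(\left(2 - 480\right) - 80\right) = 27 \left(-478 - 80\right) = 27 \left(-558\right) = -15066$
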